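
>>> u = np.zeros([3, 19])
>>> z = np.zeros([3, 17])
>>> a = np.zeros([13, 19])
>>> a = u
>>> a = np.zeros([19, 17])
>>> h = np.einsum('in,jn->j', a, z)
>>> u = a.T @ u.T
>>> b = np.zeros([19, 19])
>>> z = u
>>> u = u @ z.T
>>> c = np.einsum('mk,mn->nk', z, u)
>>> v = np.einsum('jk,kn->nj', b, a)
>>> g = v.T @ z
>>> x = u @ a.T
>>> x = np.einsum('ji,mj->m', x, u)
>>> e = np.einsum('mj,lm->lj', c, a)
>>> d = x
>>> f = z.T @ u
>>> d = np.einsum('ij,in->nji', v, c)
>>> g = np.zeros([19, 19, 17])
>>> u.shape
(17, 17)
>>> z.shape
(17, 3)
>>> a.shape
(19, 17)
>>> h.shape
(3,)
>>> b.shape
(19, 19)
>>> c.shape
(17, 3)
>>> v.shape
(17, 19)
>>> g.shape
(19, 19, 17)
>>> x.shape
(17,)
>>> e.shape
(19, 3)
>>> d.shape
(3, 19, 17)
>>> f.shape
(3, 17)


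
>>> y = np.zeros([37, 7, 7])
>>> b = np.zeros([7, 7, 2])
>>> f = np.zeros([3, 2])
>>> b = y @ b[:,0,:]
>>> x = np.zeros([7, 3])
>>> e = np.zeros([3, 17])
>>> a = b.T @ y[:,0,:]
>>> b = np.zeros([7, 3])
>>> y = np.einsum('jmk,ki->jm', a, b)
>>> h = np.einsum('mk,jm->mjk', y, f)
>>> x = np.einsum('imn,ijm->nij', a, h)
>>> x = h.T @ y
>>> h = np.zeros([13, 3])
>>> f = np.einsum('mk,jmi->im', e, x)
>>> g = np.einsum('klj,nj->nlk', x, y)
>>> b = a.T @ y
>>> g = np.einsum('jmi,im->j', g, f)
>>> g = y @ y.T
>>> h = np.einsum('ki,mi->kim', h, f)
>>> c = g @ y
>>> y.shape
(2, 7)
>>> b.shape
(7, 7, 7)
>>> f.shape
(7, 3)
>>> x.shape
(7, 3, 7)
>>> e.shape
(3, 17)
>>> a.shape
(2, 7, 7)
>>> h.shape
(13, 3, 7)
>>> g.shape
(2, 2)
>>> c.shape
(2, 7)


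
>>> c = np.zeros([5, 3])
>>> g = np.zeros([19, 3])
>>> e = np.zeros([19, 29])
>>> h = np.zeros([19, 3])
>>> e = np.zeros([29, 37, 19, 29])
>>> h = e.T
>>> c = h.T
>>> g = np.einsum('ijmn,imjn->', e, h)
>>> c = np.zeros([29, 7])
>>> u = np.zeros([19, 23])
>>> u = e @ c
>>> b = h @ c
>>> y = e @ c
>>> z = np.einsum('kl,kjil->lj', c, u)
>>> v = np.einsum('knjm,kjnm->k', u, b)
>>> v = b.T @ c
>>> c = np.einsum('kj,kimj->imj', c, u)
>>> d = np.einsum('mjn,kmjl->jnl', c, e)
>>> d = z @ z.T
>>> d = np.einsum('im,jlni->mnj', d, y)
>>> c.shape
(37, 19, 7)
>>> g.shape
()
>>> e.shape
(29, 37, 19, 29)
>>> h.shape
(29, 19, 37, 29)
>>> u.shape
(29, 37, 19, 7)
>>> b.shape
(29, 19, 37, 7)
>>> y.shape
(29, 37, 19, 7)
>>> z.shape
(7, 37)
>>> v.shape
(7, 37, 19, 7)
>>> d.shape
(7, 19, 29)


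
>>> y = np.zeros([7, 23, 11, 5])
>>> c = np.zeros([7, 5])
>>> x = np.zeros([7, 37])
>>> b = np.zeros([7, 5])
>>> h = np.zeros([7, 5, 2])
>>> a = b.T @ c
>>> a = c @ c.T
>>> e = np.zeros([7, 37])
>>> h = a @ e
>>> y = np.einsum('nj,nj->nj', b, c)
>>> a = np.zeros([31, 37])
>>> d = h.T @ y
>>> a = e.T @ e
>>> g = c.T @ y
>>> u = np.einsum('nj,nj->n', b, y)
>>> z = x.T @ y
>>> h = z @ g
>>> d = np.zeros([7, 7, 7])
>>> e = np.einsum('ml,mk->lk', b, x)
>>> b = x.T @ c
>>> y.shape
(7, 5)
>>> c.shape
(7, 5)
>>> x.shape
(7, 37)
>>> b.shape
(37, 5)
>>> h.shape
(37, 5)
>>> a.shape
(37, 37)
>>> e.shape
(5, 37)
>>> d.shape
(7, 7, 7)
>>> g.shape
(5, 5)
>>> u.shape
(7,)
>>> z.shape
(37, 5)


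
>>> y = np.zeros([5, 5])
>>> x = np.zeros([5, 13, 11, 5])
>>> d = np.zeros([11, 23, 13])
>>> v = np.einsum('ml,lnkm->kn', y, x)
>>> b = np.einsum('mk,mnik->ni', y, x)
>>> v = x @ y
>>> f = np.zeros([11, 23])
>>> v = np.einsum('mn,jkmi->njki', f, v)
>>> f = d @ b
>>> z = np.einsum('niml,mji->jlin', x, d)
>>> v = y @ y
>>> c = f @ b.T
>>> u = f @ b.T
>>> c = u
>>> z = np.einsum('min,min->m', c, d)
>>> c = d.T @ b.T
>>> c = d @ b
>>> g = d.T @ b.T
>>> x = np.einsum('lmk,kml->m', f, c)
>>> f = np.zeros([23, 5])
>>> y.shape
(5, 5)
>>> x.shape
(23,)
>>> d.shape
(11, 23, 13)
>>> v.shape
(5, 5)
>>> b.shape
(13, 11)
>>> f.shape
(23, 5)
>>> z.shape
(11,)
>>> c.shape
(11, 23, 11)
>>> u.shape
(11, 23, 13)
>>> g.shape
(13, 23, 13)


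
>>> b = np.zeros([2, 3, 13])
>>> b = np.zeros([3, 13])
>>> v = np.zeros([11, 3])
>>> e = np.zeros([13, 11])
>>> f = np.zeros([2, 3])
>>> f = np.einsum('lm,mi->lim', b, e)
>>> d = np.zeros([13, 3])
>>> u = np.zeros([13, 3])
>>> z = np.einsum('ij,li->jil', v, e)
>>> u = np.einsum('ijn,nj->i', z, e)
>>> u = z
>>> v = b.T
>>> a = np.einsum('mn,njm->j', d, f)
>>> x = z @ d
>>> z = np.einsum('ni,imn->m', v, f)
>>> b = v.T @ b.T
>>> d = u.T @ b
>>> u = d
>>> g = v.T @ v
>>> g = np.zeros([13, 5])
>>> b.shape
(3, 3)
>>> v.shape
(13, 3)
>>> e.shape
(13, 11)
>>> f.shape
(3, 11, 13)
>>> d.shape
(13, 11, 3)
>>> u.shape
(13, 11, 3)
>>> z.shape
(11,)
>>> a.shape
(11,)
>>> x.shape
(3, 11, 3)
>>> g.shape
(13, 5)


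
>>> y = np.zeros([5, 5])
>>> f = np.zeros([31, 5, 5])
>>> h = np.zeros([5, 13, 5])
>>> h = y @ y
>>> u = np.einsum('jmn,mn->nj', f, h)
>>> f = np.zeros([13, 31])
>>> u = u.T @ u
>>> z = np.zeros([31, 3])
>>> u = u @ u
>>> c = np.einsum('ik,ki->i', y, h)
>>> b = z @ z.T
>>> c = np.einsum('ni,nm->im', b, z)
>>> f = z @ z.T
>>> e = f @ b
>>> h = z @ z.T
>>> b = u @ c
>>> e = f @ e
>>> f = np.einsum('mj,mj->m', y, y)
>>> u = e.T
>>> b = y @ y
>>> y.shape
(5, 5)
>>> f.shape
(5,)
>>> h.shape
(31, 31)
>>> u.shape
(31, 31)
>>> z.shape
(31, 3)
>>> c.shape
(31, 3)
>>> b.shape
(5, 5)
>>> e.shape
(31, 31)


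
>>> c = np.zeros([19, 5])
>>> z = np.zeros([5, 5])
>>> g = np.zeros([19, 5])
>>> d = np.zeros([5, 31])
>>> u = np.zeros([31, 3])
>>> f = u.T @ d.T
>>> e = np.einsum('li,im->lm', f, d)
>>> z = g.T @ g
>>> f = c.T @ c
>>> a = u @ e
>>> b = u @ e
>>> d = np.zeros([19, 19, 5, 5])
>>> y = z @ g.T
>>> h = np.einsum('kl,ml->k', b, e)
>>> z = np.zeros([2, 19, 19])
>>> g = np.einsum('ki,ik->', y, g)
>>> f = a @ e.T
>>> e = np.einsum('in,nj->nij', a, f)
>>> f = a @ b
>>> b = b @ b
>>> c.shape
(19, 5)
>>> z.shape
(2, 19, 19)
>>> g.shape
()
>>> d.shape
(19, 19, 5, 5)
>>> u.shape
(31, 3)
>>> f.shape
(31, 31)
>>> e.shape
(31, 31, 3)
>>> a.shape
(31, 31)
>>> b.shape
(31, 31)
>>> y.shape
(5, 19)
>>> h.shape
(31,)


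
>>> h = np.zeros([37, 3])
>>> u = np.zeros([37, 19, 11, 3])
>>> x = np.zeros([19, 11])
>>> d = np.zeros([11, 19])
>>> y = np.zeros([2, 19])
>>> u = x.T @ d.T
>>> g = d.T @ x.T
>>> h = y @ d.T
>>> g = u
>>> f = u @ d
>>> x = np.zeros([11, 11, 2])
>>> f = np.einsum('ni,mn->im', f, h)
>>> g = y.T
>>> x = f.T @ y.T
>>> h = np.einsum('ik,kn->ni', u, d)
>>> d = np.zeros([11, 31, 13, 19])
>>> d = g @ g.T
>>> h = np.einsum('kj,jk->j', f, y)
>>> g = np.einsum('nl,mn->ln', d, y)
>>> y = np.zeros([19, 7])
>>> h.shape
(2,)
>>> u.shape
(11, 11)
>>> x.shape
(2, 2)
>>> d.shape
(19, 19)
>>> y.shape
(19, 7)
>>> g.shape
(19, 19)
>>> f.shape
(19, 2)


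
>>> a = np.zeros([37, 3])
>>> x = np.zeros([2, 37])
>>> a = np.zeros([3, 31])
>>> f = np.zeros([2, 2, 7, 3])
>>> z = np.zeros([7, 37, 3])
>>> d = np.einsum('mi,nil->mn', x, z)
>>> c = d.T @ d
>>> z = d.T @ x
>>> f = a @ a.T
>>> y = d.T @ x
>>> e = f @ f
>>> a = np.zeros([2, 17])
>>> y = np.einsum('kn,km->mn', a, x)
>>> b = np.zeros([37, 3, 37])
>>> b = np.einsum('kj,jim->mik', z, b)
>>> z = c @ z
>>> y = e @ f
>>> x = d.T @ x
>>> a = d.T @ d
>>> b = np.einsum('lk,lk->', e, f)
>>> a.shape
(7, 7)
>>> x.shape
(7, 37)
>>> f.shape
(3, 3)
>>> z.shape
(7, 37)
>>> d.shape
(2, 7)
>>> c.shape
(7, 7)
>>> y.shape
(3, 3)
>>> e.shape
(3, 3)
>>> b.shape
()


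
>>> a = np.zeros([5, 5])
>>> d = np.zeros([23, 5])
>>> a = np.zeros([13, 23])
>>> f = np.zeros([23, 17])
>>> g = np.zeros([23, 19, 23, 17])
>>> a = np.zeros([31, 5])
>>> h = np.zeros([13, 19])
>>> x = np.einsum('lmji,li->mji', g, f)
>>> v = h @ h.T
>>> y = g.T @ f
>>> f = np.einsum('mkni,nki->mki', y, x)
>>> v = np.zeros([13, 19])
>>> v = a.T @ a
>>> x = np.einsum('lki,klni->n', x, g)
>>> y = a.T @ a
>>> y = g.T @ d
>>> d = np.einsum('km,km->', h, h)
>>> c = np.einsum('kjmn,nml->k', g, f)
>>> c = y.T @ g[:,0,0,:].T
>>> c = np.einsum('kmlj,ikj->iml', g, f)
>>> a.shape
(31, 5)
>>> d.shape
()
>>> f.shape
(17, 23, 17)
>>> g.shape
(23, 19, 23, 17)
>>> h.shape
(13, 19)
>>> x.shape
(23,)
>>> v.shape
(5, 5)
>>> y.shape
(17, 23, 19, 5)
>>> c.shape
(17, 19, 23)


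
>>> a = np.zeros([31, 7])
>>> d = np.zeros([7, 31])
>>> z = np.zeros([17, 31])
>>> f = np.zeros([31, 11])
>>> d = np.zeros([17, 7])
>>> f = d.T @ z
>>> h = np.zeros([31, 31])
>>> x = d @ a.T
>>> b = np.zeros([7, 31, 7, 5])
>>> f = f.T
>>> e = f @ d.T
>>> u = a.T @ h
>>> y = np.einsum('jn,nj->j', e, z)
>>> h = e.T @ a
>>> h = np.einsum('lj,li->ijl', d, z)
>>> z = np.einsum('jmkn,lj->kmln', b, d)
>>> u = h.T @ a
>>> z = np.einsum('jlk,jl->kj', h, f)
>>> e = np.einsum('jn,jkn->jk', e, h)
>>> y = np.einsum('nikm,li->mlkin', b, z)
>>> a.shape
(31, 7)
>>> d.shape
(17, 7)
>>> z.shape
(17, 31)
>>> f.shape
(31, 7)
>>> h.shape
(31, 7, 17)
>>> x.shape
(17, 31)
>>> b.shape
(7, 31, 7, 5)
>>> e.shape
(31, 7)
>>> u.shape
(17, 7, 7)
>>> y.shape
(5, 17, 7, 31, 7)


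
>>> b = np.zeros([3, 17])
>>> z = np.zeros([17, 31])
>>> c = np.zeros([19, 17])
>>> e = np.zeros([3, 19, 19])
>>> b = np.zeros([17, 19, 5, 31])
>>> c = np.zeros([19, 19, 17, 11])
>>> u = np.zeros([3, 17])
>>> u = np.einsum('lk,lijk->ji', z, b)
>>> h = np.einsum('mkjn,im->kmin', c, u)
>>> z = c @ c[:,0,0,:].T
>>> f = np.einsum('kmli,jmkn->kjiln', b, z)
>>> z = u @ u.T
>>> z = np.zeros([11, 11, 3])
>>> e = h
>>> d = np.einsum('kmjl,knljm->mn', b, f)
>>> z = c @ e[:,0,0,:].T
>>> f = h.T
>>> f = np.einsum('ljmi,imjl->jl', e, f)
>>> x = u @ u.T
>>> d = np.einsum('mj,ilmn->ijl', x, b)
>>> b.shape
(17, 19, 5, 31)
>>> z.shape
(19, 19, 17, 19)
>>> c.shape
(19, 19, 17, 11)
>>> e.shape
(19, 19, 5, 11)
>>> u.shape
(5, 19)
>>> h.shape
(19, 19, 5, 11)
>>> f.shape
(19, 19)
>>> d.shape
(17, 5, 19)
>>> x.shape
(5, 5)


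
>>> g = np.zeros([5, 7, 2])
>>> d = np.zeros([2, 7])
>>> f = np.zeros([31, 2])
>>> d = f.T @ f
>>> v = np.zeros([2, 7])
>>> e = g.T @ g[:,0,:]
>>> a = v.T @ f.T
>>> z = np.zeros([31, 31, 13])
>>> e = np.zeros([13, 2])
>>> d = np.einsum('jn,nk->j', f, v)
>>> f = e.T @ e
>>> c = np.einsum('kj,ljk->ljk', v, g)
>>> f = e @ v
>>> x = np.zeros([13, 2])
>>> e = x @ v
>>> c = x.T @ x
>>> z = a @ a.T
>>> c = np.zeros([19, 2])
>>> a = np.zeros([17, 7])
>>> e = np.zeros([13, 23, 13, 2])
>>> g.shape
(5, 7, 2)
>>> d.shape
(31,)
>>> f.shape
(13, 7)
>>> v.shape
(2, 7)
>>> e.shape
(13, 23, 13, 2)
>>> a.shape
(17, 7)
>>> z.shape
(7, 7)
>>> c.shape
(19, 2)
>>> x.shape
(13, 2)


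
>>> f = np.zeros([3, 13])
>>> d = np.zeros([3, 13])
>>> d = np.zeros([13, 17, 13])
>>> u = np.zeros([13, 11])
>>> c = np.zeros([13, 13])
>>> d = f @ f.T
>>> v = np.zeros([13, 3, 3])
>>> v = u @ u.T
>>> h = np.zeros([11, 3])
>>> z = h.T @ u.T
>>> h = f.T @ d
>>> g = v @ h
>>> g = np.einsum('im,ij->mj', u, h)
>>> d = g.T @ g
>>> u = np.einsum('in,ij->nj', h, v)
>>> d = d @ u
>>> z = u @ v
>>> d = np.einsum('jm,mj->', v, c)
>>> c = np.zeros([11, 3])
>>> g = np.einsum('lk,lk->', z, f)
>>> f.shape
(3, 13)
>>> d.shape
()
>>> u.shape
(3, 13)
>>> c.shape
(11, 3)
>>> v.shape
(13, 13)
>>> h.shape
(13, 3)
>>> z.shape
(3, 13)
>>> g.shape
()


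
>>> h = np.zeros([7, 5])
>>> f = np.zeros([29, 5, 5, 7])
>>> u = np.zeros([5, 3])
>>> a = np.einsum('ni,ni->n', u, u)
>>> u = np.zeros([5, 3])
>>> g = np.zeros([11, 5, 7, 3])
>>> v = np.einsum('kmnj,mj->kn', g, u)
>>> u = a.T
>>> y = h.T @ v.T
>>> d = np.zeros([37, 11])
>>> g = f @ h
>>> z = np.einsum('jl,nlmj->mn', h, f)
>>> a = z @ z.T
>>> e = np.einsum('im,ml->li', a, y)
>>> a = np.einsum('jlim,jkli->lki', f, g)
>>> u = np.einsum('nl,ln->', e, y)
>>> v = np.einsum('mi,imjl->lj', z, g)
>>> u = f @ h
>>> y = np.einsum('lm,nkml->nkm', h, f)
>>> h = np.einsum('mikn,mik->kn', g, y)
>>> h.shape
(5, 5)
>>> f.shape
(29, 5, 5, 7)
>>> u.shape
(29, 5, 5, 5)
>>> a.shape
(5, 5, 5)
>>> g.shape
(29, 5, 5, 5)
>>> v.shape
(5, 5)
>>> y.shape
(29, 5, 5)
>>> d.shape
(37, 11)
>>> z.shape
(5, 29)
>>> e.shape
(11, 5)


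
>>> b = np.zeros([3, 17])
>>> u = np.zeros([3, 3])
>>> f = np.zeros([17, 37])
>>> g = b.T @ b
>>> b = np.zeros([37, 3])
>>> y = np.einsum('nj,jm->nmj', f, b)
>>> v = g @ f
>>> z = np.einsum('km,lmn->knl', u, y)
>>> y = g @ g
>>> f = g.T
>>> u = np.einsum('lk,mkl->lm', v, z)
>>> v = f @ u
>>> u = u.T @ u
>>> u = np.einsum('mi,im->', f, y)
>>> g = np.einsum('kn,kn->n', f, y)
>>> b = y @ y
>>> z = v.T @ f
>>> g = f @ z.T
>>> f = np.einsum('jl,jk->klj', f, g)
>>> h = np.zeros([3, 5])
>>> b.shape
(17, 17)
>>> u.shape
()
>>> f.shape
(3, 17, 17)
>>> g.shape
(17, 3)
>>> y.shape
(17, 17)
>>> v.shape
(17, 3)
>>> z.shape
(3, 17)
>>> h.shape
(3, 5)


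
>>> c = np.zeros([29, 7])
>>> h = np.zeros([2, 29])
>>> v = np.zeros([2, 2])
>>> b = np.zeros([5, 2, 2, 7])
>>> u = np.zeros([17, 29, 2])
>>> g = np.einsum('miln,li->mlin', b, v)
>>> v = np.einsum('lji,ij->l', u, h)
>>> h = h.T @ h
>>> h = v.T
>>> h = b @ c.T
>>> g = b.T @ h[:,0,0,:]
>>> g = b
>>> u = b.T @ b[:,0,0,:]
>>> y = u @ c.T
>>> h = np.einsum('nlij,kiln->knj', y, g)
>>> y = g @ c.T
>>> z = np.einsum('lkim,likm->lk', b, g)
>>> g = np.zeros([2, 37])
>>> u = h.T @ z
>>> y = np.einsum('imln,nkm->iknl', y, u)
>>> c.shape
(29, 7)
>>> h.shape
(5, 7, 29)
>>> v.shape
(17,)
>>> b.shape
(5, 2, 2, 7)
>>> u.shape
(29, 7, 2)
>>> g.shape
(2, 37)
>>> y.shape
(5, 7, 29, 2)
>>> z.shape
(5, 2)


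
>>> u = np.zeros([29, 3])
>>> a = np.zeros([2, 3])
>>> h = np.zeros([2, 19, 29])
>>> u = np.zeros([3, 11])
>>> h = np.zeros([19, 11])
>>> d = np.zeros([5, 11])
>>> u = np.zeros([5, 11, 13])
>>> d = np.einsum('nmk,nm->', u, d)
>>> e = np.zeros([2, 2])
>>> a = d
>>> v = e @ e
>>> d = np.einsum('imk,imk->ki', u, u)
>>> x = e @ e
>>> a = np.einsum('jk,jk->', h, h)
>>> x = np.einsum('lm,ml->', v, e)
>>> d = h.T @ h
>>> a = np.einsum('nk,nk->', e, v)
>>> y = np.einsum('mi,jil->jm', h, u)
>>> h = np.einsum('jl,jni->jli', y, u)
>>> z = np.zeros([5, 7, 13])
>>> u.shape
(5, 11, 13)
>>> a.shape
()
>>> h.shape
(5, 19, 13)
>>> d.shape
(11, 11)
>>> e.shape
(2, 2)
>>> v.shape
(2, 2)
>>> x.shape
()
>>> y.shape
(5, 19)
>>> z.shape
(5, 7, 13)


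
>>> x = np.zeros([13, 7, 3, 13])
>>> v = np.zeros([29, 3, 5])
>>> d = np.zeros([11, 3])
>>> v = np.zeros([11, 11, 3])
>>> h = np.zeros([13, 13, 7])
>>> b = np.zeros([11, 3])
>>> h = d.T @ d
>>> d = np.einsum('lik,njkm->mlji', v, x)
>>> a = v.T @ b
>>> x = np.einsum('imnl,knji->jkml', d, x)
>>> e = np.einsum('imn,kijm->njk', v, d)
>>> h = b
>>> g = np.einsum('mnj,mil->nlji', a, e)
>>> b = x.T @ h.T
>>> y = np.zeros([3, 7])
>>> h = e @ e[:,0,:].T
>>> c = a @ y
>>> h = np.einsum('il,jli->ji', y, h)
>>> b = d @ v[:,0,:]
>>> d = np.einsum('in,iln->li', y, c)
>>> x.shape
(3, 13, 11, 11)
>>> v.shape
(11, 11, 3)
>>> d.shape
(11, 3)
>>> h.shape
(3, 3)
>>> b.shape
(13, 11, 7, 3)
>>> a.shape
(3, 11, 3)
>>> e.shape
(3, 7, 13)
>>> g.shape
(11, 13, 3, 7)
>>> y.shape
(3, 7)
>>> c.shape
(3, 11, 7)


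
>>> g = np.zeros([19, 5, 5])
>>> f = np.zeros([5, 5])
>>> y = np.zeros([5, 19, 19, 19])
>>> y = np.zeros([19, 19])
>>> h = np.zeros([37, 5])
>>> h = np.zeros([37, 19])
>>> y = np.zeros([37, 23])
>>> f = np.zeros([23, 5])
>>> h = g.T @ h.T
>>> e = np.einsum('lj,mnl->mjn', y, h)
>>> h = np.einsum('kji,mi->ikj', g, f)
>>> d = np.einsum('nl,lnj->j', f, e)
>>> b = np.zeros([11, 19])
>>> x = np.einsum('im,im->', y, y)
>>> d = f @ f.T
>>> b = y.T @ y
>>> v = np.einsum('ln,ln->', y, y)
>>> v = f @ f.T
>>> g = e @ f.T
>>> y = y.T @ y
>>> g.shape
(5, 23, 23)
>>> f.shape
(23, 5)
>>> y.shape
(23, 23)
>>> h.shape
(5, 19, 5)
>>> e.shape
(5, 23, 5)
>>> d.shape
(23, 23)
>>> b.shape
(23, 23)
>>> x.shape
()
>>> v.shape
(23, 23)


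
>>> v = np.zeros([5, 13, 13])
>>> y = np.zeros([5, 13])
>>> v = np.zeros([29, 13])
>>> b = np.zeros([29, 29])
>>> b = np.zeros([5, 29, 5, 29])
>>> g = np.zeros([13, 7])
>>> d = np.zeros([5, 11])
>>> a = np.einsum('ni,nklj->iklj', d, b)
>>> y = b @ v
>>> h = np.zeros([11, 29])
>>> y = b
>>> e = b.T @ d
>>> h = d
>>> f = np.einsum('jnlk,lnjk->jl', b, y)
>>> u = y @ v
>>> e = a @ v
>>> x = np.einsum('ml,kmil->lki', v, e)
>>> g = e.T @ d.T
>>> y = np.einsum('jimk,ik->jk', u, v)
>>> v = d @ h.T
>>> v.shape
(5, 5)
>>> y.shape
(5, 13)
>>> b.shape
(5, 29, 5, 29)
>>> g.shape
(13, 5, 29, 5)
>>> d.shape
(5, 11)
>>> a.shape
(11, 29, 5, 29)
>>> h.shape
(5, 11)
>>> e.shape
(11, 29, 5, 13)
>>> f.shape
(5, 5)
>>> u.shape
(5, 29, 5, 13)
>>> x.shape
(13, 11, 5)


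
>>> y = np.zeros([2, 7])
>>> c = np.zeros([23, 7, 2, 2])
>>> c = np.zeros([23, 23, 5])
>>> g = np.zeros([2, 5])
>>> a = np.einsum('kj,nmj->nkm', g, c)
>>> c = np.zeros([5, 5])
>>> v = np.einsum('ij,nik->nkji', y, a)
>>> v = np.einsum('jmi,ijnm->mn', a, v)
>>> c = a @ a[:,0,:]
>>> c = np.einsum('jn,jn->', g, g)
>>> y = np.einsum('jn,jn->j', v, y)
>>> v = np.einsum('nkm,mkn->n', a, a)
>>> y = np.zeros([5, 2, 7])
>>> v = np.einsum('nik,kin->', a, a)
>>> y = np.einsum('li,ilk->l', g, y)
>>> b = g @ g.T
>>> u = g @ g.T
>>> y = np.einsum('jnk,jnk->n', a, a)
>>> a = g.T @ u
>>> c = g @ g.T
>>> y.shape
(2,)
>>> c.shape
(2, 2)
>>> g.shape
(2, 5)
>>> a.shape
(5, 2)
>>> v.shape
()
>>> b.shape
(2, 2)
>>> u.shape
(2, 2)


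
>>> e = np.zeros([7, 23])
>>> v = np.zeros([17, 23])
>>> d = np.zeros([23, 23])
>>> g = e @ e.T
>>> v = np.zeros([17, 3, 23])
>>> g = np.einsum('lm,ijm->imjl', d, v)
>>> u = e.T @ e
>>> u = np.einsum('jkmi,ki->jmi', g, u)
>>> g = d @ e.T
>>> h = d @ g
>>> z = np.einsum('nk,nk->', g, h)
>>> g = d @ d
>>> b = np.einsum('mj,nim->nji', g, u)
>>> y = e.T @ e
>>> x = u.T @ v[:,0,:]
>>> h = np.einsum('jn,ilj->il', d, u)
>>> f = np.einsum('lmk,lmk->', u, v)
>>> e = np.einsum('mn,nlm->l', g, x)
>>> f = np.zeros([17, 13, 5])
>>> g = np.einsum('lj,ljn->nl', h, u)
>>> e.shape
(3,)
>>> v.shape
(17, 3, 23)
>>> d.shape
(23, 23)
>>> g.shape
(23, 17)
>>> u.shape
(17, 3, 23)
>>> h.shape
(17, 3)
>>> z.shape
()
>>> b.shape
(17, 23, 3)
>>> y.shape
(23, 23)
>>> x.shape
(23, 3, 23)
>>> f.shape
(17, 13, 5)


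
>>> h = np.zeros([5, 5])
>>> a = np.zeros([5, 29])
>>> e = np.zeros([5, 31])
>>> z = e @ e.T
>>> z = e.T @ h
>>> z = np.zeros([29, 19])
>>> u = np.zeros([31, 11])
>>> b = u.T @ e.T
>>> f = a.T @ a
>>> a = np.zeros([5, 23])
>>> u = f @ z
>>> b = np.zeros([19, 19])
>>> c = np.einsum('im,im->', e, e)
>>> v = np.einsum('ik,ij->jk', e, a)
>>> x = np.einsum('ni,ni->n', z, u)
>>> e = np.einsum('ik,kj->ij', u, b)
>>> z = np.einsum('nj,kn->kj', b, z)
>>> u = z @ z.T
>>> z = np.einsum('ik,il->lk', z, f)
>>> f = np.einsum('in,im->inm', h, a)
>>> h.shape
(5, 5)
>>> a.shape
(5, 23)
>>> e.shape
(29, 19)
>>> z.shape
(29, 19)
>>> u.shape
(29, 29)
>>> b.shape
(19, 19)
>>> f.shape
(5, 5, 23)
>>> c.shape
()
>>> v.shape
(23, 31)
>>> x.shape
(29,)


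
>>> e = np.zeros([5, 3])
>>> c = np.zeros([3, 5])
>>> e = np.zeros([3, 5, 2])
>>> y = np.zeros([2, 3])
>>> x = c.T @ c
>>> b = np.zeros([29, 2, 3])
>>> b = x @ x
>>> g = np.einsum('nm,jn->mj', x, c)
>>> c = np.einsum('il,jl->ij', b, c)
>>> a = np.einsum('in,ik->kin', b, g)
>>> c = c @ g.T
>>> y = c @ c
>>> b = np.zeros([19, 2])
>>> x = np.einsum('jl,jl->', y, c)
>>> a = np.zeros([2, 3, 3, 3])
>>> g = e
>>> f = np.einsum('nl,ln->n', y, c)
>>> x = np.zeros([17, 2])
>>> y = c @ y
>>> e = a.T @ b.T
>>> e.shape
(3, 3, 3, 19)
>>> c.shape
(5, 5)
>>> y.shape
(5, 5)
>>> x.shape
(17, 2)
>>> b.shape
(19, 2)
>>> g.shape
(3, 5, 2)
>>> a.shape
(2, 3, 3, 3)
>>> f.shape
(5,)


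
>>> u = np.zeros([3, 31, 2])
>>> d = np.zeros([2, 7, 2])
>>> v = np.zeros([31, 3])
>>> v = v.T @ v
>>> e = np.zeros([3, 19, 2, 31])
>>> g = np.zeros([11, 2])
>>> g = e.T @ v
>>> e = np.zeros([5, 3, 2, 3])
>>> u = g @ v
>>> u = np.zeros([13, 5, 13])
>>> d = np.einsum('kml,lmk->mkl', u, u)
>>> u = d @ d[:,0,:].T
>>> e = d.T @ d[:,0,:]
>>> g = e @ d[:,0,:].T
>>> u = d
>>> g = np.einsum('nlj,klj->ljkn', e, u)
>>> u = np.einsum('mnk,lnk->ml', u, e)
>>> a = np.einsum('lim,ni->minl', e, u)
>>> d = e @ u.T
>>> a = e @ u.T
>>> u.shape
(5, 13)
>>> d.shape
(13, 13, 5)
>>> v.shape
(3, 3)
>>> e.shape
(13, 13, 13)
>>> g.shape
(13, 13, 5, 13)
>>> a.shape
(13, 13, 5)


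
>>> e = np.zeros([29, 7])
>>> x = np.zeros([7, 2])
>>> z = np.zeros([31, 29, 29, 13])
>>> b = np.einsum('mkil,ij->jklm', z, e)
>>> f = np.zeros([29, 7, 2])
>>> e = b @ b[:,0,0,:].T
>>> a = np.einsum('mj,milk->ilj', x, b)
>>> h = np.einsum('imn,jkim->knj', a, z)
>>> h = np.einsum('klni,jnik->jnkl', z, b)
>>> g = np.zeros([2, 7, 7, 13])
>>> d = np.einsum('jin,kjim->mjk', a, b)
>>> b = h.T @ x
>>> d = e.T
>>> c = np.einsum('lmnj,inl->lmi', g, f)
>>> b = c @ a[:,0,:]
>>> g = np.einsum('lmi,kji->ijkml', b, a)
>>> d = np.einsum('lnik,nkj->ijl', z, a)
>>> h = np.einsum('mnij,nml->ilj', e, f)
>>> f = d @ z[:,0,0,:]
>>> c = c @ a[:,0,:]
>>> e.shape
(7, 29, 13, 7)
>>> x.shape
(7, 2)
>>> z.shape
(31, 29, 29, 13)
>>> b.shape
(2, 7, 2)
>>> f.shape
(29, 2, 13)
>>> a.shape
(29, 13, 2)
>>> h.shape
(13, 2, 7)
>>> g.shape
(2, 13, 29, 7, 2)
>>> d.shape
(29, 2, 31)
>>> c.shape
(2, 7, 2)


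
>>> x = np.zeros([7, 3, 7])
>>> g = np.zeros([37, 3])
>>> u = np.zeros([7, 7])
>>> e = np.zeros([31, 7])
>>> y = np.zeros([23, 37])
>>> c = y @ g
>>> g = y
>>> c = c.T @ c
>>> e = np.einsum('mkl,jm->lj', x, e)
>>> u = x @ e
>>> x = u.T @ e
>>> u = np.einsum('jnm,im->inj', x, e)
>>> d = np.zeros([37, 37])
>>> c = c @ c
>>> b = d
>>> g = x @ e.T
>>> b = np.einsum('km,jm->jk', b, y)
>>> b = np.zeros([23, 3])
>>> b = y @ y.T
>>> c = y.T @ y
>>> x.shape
(31, 3, 31)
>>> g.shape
(31, 3, 7)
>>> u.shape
(7, 3, 31)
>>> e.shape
(7, 31)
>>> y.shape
(23, 37)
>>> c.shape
(37, 37)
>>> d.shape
(37, 37)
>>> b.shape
(23, 23)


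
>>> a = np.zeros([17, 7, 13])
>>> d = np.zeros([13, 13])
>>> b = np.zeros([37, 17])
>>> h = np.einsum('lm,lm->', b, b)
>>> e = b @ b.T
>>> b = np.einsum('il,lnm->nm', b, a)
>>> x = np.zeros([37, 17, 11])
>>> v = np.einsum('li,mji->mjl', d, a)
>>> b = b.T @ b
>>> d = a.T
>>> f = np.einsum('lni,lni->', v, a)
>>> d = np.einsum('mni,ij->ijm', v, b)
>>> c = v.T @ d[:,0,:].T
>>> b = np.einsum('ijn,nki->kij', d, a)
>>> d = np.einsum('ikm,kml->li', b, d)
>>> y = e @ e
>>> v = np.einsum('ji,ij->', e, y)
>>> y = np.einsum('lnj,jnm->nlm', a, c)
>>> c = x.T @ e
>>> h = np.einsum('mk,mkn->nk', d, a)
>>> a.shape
(17, 7, 13)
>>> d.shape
(17, 7)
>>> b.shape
(7, 13, 13)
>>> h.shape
(13, 7)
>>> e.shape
(37, 37)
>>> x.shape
(37, 17, 11)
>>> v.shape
()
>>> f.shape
()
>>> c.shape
(11, 17, 37)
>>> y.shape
(7, 17, 13)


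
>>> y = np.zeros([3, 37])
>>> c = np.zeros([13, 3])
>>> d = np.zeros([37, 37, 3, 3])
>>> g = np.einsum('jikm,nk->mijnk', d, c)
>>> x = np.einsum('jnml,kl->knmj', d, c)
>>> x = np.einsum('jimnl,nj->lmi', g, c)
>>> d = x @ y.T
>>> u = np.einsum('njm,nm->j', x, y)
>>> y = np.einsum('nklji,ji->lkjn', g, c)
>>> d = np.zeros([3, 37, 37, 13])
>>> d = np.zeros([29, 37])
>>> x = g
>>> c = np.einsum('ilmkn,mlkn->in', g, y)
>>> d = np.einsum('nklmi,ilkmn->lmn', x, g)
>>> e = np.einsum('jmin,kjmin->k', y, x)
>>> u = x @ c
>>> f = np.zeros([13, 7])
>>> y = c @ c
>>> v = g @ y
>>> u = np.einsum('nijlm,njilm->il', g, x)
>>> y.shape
(3, 3)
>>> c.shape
(3, 3)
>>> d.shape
(37, 13, 3)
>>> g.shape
(3, 37, 37, 13, 3)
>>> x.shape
(3, 37, 37, 13, 3)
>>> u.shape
(37, 13)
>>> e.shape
(3,)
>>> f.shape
(13, 7)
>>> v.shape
(3, 37, 37, 13, 3)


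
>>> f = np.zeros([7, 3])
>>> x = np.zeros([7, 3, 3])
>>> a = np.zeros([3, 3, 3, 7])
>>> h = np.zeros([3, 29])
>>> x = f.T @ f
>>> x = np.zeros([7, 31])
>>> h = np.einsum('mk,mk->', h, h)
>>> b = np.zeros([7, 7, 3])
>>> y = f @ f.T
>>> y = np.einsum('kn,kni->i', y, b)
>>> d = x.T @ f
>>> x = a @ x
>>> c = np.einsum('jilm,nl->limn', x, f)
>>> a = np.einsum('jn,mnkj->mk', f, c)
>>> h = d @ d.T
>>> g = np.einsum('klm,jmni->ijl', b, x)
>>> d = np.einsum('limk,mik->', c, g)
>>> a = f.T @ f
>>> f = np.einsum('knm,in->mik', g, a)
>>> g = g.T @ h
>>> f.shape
(7, 3, 31)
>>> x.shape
(3, 3, 3, 31)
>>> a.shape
(3, 3)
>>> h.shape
(31, 31)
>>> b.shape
(7, 7, 3)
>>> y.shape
(3,)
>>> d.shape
()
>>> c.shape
(3, 3, 31, 7)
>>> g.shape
(7, 3, 31)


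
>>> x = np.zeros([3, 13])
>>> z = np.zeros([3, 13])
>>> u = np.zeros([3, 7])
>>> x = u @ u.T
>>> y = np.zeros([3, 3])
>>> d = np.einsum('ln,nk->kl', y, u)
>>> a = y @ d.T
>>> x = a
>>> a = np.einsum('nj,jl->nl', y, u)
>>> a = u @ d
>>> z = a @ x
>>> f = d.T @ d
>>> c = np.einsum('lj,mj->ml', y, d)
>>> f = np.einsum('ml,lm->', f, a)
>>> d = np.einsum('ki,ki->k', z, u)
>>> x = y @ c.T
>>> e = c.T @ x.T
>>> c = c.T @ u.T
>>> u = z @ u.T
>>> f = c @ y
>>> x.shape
(3, 7)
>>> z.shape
(3, 7)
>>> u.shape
(3, 3)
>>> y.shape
(3, 3)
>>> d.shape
(3,)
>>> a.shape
(3, 3)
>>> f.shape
(3, 3)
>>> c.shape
(3, 3)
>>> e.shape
(3, 3)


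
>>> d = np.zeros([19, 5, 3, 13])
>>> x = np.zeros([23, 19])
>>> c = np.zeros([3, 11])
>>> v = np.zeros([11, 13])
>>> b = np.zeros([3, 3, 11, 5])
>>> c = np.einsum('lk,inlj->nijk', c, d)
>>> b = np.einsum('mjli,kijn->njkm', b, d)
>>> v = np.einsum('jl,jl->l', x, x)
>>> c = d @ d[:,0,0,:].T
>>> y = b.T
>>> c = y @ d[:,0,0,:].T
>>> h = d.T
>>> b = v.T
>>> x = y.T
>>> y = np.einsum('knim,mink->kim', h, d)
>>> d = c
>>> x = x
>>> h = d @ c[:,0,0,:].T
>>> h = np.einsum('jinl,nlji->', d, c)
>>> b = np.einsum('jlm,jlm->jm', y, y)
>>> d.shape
(3, 19, 3, 19)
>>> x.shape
(13, 3, 19, 3)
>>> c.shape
(3, 19, 3, 19)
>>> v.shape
(19,)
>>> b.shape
(13, 19)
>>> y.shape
(13, 5, 19)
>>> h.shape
()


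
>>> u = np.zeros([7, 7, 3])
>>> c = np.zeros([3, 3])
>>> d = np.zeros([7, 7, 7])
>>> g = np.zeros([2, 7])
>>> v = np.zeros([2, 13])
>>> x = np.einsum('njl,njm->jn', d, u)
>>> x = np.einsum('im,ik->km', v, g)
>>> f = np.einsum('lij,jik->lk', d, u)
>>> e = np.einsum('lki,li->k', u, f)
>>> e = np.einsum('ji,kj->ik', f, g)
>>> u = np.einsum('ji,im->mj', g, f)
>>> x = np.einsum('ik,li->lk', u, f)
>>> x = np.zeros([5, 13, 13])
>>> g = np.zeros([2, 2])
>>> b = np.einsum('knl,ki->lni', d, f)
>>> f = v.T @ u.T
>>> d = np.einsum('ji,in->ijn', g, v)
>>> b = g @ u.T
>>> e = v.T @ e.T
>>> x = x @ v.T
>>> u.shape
(3, 2)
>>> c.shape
(3, 3)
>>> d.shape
(2, 2, 13)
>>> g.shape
(2, 2)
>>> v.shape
(2, 13)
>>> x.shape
(5, 13, 2)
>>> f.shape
(13, 3)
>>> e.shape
(13, 3)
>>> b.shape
(2, 3)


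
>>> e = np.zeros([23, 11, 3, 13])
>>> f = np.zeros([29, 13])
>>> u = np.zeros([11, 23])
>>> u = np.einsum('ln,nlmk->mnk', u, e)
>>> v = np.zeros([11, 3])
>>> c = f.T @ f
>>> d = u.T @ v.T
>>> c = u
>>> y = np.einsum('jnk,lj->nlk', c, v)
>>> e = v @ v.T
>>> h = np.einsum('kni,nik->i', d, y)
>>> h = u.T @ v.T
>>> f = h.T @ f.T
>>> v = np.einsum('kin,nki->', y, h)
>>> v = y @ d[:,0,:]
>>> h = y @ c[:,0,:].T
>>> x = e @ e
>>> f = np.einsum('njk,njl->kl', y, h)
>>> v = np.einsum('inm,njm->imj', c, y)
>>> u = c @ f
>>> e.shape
(11, 11)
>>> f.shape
(13, 3)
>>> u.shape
(3, 23, 3)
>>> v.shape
(3, 13, 11)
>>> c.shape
(3, 23, 13)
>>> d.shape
(13, 23, 11)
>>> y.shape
(23, 11, 13)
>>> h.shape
(23, 11, 3)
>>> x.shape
(11, 11)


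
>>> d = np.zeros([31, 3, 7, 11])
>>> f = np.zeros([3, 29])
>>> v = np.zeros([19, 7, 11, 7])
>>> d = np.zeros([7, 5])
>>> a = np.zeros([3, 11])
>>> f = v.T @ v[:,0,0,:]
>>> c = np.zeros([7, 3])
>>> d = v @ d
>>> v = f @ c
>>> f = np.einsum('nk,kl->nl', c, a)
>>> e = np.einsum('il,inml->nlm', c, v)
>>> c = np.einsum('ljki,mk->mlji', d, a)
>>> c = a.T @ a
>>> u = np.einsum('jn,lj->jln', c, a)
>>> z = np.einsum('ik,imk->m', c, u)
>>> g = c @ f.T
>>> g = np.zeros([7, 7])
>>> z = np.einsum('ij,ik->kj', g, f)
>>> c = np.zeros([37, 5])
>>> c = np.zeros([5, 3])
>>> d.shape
(19, 7, 11, 5)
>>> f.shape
(7, 11)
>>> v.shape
(7, 11, 7, 3)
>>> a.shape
(3, 11)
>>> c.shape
(5, 3)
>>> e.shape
(11, 3, 7)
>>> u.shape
(11, 3, 11)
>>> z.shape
(11, 7)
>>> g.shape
(7, 7)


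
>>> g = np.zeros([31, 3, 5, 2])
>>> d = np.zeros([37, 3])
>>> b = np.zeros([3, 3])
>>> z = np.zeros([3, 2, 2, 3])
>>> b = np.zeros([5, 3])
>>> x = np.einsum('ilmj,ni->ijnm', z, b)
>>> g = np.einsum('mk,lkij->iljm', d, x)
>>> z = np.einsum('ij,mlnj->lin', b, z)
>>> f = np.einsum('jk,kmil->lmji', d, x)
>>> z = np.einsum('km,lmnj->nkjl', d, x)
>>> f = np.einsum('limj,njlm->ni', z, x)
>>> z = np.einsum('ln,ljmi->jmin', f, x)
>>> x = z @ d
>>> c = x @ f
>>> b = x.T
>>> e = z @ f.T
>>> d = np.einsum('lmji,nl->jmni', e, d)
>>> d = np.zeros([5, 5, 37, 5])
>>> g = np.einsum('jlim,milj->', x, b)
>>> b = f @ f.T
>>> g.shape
()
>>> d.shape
(5, 5, 37, 5)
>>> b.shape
(3, 3)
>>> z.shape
(3, 5, 2, 37)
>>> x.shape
(3, 5, 2, 3)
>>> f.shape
(3, 37)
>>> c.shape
(3, 5, 2, 37)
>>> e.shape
(3, 5, 2, 3)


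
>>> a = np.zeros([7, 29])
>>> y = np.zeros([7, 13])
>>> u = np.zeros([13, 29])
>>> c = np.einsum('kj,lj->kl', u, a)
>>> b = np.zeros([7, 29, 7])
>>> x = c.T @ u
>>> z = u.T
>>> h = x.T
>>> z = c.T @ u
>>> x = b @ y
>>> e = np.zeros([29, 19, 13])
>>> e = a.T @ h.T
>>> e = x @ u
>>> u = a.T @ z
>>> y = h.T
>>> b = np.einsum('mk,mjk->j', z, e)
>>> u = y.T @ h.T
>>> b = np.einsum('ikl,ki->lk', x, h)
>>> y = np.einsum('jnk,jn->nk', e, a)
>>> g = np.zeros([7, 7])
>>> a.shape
(7, 29)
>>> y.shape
(29, 29)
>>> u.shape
(29, 29)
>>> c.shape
(13, 7)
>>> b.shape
(13, 29)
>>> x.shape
(7, 29, 13)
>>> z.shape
(7, 29)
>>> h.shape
(29, 7)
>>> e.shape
(7, 29, 29)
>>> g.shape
(7, 7)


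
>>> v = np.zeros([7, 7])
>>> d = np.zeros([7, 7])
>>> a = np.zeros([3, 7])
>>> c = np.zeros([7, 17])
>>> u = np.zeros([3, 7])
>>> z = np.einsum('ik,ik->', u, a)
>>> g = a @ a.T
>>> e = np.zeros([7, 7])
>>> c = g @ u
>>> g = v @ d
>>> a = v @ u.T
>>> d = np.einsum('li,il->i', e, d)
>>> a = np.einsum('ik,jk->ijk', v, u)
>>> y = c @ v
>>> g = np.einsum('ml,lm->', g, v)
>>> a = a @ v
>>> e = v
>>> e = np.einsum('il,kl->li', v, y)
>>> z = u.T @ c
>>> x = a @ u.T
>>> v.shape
(7, 7)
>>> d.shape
(7,)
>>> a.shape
(7, 3, 7)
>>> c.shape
(3, 7)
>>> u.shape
(3, 7)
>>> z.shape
(7, 7)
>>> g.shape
()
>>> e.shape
(7, 7)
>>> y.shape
(3, 7)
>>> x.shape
(7, 3, 3)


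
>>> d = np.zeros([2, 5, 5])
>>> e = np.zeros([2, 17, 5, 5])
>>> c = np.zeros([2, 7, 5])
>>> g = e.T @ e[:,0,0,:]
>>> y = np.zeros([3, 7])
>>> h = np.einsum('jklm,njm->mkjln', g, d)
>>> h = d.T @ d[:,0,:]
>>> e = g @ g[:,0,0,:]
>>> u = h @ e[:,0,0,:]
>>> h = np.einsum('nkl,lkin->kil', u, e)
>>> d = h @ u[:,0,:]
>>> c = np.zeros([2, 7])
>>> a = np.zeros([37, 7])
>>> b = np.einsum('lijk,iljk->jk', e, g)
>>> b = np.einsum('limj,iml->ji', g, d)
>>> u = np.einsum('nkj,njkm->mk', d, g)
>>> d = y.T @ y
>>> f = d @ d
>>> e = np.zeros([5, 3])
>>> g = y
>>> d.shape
(7, 7)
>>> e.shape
(5, 3)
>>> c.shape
(2, 7)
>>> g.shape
(3, 7)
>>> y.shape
(3, 7)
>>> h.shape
(5, 17, 5)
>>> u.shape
(5, 17)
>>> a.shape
(37, 7)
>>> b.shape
(5, 5)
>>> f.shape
(7, 7)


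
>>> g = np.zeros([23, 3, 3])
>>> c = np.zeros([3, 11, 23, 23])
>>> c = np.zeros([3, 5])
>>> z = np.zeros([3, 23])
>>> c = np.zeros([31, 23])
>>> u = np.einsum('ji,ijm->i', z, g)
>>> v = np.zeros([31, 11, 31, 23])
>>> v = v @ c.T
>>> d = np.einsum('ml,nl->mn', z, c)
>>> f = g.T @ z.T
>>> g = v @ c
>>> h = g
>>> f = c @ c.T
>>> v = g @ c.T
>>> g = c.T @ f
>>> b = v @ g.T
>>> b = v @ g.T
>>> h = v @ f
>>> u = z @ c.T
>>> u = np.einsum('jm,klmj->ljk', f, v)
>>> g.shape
(23, 31)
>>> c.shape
(31, 23)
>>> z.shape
(3, 23)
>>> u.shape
(11, 31, 31)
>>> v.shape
(31, 11, 31, 31)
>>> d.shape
(3, 31)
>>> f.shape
(31, 31)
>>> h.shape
(31, 11, 31, 31)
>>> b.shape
(31, 11, 31, 23)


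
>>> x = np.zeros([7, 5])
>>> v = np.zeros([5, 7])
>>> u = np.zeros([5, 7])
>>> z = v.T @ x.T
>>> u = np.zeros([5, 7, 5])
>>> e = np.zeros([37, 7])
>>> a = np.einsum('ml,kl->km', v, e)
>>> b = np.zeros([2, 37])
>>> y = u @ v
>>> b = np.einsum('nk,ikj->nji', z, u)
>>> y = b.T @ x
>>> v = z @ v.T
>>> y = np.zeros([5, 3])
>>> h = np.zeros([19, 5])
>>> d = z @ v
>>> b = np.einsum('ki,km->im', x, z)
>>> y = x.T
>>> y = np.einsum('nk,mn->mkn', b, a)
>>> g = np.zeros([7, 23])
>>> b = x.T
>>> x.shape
(7, 5)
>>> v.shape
(7, 5)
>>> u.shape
(5, 7, 5)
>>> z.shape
(7, 7)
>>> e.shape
(37, 7)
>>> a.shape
(37, 5)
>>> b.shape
(5, 7)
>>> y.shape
(37, 7, 5)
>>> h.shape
(19, 5)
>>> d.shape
(7, 5)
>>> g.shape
(7, 23)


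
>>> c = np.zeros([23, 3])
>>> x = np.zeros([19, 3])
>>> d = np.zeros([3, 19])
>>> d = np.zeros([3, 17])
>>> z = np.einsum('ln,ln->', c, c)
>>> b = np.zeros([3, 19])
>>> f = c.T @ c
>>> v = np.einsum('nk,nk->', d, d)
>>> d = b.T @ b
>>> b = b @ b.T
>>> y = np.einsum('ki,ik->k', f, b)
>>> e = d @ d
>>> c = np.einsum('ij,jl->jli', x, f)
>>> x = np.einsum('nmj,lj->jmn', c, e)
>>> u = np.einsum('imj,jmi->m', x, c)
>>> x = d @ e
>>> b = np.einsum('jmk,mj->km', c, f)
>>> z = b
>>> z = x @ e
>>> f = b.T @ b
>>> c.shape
(3, 3, 19)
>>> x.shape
(19, 19)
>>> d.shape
(19, 19)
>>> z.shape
(19, 19)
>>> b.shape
(19, 3)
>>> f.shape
(3, 3)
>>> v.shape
()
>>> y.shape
(3,)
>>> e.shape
(19, 19)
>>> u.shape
(3,)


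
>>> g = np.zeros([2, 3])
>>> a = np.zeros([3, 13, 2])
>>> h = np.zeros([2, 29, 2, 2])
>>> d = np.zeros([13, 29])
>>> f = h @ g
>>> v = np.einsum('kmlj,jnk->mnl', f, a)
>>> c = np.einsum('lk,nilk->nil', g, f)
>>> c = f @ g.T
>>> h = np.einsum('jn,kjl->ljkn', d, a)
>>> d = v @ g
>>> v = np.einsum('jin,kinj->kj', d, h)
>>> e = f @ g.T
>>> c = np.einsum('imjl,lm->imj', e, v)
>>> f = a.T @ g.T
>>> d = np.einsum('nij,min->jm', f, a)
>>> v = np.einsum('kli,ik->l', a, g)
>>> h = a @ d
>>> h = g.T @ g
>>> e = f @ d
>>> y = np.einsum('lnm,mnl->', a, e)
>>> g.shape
(2, 3)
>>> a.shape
(3, 13, 2)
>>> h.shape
(3, 3)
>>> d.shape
(2, 3)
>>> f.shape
(2, 13, 2)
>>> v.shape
(13,)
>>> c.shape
(2, 29, 2)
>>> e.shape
(2, 13, 3)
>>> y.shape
()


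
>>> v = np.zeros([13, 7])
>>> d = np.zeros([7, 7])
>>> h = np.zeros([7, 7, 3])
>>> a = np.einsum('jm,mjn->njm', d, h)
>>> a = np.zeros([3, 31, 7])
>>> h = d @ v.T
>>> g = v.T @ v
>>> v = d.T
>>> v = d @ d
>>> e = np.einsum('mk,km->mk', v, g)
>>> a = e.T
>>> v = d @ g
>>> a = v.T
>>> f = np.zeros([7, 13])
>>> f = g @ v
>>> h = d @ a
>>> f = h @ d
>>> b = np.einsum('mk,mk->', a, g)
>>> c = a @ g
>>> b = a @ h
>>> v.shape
(7, 7)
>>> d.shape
(7, 7)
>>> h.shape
(7, 7)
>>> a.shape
(7, 7)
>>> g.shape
(7, 7)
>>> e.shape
(7, 7)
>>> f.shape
(7, 7)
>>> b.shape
(7, 7)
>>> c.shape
(7, 7)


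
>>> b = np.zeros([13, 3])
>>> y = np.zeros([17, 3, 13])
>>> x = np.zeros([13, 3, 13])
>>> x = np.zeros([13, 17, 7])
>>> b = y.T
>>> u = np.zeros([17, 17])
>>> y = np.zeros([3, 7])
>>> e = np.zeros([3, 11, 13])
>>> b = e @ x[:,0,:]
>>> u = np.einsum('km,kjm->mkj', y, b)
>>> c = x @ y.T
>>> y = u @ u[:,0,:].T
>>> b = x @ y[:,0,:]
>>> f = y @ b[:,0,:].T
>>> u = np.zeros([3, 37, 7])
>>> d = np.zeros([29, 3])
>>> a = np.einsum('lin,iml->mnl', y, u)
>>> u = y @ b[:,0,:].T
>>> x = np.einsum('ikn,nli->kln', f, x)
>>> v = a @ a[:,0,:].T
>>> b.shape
(13, 17, 7)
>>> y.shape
(7, 3, 7)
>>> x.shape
(3, 17, 13)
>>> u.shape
(7, 3, 13)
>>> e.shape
(3, 11, 13)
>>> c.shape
(13, 17, 3)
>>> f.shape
(7, 3, 13)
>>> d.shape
(29, 3)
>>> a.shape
(37, 7, 7)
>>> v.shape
(37, 7, 37)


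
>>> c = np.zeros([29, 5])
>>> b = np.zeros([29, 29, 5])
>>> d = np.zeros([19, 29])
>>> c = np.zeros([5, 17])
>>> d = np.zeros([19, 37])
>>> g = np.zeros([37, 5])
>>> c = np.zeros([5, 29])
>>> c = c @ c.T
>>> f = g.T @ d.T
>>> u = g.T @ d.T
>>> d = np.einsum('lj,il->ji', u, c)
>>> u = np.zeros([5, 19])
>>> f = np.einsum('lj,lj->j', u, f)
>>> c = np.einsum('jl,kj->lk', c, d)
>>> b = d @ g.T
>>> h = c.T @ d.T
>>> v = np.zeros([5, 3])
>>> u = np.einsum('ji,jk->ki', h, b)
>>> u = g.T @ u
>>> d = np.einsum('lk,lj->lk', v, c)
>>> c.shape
(5, 19)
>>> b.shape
(19, 37)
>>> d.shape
(5, 3)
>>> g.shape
(37, 5)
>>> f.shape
(19,)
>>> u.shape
(5, 19)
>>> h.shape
(19, 19)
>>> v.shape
(5, 3)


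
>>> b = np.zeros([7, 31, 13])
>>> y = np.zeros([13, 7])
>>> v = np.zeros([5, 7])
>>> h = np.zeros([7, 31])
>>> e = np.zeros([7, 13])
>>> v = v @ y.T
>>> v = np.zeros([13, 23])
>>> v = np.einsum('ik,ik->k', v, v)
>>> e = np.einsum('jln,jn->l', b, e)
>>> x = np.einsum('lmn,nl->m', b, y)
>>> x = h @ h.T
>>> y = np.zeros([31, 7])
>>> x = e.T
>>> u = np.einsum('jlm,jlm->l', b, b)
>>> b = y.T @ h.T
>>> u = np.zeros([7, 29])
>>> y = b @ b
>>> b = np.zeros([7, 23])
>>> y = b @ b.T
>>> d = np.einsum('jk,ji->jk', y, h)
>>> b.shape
(7, 23)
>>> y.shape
(7, 7)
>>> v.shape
(23,)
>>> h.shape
(7, 31)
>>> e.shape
(31,)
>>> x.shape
(31,)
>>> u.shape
(7, 29)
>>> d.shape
(7, 7)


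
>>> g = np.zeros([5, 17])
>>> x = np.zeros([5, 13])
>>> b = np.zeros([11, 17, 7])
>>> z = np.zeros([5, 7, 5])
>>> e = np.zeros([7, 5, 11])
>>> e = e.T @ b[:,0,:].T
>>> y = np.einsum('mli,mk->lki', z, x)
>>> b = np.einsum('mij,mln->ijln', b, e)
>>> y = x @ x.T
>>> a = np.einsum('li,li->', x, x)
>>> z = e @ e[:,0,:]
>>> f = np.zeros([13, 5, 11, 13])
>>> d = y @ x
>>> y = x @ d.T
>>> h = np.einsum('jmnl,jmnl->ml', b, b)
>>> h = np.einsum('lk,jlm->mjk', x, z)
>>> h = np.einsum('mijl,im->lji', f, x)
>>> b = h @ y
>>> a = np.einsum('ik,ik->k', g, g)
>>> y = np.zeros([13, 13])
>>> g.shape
(5, 17)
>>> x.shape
(5, 13)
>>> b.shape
(13, 11, 5)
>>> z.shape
(11, 5, 11)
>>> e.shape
(11, 5, 11)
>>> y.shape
(13, 13)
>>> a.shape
(17,)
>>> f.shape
(13, 5, 11, 13)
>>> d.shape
(5, 13)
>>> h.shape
(13, 11, 5)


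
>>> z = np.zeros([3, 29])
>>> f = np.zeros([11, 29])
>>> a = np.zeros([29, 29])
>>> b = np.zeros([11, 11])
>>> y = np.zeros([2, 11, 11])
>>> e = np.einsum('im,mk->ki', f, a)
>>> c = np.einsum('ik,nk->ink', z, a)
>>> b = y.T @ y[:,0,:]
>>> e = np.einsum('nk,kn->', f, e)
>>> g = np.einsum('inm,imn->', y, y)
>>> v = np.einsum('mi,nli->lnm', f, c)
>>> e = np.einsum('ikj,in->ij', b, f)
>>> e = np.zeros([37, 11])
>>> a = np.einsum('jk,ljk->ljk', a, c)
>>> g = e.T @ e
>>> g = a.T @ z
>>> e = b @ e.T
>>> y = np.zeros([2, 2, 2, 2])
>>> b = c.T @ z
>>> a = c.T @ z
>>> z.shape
(3, 29)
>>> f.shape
(11, 29)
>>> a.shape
(29, 29, 29)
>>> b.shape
(29, 29, 29)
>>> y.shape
(2, 2, 2, 2)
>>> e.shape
(11, 11, 37)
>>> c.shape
(3, 29, 29)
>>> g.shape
(29, 29, 29)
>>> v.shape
(29, 3, 11)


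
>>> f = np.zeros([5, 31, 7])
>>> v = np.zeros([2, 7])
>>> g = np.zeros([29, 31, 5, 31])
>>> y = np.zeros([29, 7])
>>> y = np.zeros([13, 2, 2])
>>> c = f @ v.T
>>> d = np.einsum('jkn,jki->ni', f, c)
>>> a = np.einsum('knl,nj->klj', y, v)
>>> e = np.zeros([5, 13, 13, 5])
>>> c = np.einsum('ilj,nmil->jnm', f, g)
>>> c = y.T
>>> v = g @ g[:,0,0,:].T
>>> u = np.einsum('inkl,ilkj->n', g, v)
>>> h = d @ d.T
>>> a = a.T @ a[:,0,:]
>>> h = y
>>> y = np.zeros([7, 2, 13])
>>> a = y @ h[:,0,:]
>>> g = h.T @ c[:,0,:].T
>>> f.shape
(5, 31, 7)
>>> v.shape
(29, 31, 5, 29)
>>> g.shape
(2, 2, 2)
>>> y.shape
(7, 2, 13)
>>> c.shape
(2, 2, 13)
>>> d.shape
(7, 2)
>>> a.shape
(7, 2, 2)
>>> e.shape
(5, 13, 13, 5)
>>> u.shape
(31,)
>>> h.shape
(13, 2, 2)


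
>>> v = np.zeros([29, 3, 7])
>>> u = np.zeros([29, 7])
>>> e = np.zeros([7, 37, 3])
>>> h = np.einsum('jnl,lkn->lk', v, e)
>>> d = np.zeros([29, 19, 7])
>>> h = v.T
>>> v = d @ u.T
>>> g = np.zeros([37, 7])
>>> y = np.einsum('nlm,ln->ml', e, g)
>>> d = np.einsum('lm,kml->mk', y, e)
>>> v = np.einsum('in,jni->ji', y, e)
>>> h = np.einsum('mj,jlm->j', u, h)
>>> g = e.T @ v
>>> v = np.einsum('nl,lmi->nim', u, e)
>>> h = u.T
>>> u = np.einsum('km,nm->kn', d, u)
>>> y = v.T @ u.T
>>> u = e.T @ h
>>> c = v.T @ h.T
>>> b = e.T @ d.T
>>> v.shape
(29, 3, 37)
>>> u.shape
(3, 37, 29)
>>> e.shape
(7, 37, 3)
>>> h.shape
(7, 29)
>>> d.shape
(37, 7)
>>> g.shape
(3, 37, 3)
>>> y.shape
(37, 3, 37)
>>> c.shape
(37, 3, 7)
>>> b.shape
(3, 37, 37)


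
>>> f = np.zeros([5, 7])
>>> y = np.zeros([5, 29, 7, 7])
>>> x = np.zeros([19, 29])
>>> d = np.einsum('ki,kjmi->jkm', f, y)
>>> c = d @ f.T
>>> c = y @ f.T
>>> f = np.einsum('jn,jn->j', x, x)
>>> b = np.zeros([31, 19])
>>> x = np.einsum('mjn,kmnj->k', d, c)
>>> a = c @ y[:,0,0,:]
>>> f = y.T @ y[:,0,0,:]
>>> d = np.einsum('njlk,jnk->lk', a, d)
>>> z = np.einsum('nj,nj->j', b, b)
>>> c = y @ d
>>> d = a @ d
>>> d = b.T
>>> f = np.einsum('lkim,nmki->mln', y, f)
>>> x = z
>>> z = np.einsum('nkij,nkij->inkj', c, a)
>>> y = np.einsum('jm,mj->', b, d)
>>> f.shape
(7, 5, 7)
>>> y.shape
()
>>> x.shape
(19,)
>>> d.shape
(19, 31)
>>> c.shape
(5, 29, 7, 7)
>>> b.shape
(31, 19)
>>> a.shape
(5, 29, 7, 7)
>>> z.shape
(7, 5, 29, 7)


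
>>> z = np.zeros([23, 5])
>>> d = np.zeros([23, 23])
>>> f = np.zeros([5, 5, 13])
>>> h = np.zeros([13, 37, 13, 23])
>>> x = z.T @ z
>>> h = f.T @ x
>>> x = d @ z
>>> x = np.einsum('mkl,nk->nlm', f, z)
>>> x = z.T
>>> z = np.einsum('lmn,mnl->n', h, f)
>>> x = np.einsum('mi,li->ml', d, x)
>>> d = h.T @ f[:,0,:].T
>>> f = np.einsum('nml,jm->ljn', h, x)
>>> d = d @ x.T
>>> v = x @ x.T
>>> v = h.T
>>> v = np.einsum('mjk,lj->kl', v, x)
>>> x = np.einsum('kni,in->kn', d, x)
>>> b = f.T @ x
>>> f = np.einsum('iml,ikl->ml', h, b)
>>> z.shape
(5,)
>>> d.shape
(5, 5, 23)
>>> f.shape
(5, 5)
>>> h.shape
(13, 5, 5)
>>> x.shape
(5, 5)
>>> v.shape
(13, 23)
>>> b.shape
(13, 23, 5)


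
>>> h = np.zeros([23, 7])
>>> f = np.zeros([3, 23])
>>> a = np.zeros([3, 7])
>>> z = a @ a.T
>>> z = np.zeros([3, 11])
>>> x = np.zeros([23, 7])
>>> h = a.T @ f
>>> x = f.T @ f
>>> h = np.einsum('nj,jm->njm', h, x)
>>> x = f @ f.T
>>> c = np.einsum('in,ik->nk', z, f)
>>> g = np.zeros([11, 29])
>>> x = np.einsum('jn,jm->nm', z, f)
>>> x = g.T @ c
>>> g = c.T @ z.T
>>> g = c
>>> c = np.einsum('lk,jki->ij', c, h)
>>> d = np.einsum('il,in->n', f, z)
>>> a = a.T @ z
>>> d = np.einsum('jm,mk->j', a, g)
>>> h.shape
(7, 23, 23)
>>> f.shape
(3, 23)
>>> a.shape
(7, 11)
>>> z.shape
(3, 11)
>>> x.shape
(29, 23)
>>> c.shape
(23, 7)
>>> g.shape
(11, 23)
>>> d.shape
(7,)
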